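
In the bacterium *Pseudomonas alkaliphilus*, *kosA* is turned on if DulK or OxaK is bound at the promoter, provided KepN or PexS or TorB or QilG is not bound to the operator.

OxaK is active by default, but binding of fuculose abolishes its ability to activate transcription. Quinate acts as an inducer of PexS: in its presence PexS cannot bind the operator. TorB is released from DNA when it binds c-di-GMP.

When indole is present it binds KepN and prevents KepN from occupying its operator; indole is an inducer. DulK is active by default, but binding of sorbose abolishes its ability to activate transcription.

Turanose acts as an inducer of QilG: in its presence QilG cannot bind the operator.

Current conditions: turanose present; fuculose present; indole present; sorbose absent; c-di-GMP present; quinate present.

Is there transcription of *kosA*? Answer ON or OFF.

ON

Sorbose is absent, so DulK is active.
Indole is present, so KepN is inactive.
Quinate is present, so PexS is inactive.
c-di-GMP is present, so TorB is inactive.
Turanose is present, so QilG is inactive.
Fuculose is present, so OxaK is inactive.
Activator DulK is present, so *kosA* is transcribed.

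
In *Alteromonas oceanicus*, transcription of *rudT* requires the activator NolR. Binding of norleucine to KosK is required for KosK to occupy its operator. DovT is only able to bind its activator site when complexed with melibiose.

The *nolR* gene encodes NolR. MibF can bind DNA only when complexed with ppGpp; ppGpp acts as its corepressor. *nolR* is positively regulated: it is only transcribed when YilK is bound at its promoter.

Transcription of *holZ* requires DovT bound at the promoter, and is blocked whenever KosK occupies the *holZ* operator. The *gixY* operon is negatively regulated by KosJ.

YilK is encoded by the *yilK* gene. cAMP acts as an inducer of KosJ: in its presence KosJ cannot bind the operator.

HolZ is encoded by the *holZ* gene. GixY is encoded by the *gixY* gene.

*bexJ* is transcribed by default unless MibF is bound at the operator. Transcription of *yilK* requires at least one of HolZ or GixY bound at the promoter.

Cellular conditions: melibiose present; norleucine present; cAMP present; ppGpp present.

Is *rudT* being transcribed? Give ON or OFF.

Norleucine is present, so KosK is active.
Melibiose is present, so DovT is active.
With repressor KosK bound, *holZ* is not transcribed.
So HolZ is not produced.
cAMP is present, so KosJ is inactive.
With no repressor bound, *gixY* is transcribed.
So GixY is produced and active.
Activator GixY is present, so *yilK* is transcribed.
So YilK is produced and active.
No repressor is bound and YilK is active, so *nolR* is transcribed.
So NolR is produced and active.
No repressor is bound and NolR is active, so *rudT* is transcribed.

ON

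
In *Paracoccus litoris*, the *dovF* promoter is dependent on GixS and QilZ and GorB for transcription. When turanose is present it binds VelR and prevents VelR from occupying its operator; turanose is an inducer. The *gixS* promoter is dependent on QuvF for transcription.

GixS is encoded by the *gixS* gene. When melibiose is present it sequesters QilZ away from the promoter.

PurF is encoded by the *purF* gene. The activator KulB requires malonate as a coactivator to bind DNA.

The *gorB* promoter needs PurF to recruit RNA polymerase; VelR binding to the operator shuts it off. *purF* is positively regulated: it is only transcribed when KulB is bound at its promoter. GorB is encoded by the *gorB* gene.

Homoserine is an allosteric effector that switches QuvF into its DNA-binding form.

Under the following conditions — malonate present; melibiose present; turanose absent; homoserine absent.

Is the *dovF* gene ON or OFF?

Homoserine is absent, so QuvF is inactive.
Required activator QuvF is absent, so *gixS* is not transcribed.
So GixS is not produced.
Melibiose is present, so QilZ is inactive.
Malonate is present, so KulB is active.
No repressor is bound and KulB is active, so *purF* is transcribed.
So PurF is produced and active.
Turanose is absent, so VelR is active.
With repressor VelR bound, *gorB* is not transcribed.
So GorB is not produced.
Required activator GixS is absent, so *dovF* is not transcribed.

OFF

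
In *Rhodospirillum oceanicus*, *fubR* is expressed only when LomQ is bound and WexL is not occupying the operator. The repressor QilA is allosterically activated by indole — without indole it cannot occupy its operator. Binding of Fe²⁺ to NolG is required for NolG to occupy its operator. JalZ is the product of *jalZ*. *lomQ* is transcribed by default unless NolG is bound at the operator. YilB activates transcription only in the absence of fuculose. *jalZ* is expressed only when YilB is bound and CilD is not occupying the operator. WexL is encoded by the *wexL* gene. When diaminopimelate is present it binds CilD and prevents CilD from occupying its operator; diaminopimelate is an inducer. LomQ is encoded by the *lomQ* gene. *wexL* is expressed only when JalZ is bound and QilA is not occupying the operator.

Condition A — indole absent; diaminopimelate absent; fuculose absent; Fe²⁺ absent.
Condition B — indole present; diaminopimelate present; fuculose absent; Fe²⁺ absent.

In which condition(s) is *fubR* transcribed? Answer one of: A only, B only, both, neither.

Condition A:
Indole is absent, so QilA is inactive.
Diaminopimelate is absent, so CilD is active.
Fuculose is absent, so YilB is active.
With repressor CilD bound, *jalZ* is not transcribed.
So JalZ is not produced.
Required activator JalZ is absent, so *wexL* is not transcribed.
So WexL is not produced.
Fe²⁺ is absent, so NolG is inactive.
With no repressor bound, *lomQ* is transcribed.
So LomQ is produced and active.
No repressor is bound and LomQ is active, so *fubR* is transcribed.
→ *fubR* is ON in A.
Condition B:
Indole is present, so QilA is active.
Diaminopimelate is present, so CilD is inactive.
Fuculose is absent, so YilB is active.
No repressor is bound and YilB is active, so *jalZ* is transcribed.
So JalZ is produced and active.
With repressor QilA bound, *wexL* is not transcribed.
So WexL is not produced.
Fe²⁺ is absent, so NolG is inactive.
With no repressor bound, *lomQ* is transcribed.
So LomQ is produced and active.
No repressor is bound and LomQ is active, so *fubR* is transcribed.
→ *fubR* is ON in B.

both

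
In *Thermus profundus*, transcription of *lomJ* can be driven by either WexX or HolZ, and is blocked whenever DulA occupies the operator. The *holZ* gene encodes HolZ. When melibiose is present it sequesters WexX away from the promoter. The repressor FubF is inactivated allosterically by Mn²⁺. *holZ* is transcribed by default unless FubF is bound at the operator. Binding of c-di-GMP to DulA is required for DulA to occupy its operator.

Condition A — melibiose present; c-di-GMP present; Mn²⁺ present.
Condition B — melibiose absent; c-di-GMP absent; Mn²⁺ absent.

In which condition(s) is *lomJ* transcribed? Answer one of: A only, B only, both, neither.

B only

Condition A:
Melibiose is present, so WexX is inactive.
c-di-GMP is present, so DulA is active.
Mn²⁺ is present, so FubF is inactive.
With no repressor bound, *holZ* is transcribed.
So HolZ is produced and active.
With repressor DulA bound, *lomJ* is not transcribed.
→ *lomJ* is OFF in A.
Condition B:
Melibiose is absent, so WexX is active.
c-di-GMP is absent, so DulA is inactive.
Mn²⁺ is absent, so FubF is active.
With repressor FubF bound, *holZ* is not transcribed.
So HolZ is not produced.
Activator WexX is present, so *lomJ* is transcribed.
→ *lomJ* is ON in B.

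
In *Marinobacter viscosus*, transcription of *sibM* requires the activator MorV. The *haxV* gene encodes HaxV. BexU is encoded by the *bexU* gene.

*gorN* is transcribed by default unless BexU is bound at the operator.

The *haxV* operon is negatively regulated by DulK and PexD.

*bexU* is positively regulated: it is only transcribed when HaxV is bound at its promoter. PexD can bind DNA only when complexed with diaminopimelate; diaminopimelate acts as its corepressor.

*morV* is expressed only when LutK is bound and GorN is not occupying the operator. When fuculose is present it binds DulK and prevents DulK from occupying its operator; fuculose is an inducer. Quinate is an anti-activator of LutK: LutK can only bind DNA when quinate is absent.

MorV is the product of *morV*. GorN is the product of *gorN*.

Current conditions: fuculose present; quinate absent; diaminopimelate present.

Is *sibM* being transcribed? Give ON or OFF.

Fuculose is present, so DulK is inactive.
Diaminopimelate is present, so PexD is active.
With repressor PexD bound, *haxV* is not transcribed.
So HaxV is not produced.
Required activator HaxV is absent, so *bexU* is not transcribed.
So BexU is not produced.
With no repressor bound, *gorN* is transcribed.
So GorN is produced and active.
Quinate is absent, so LutK is active.
With repressor GorN bound, *morV* is not transcribed.
So MorV is not produced.
Required activator MorV is absent, so *sibM* is not transcribed.

OFF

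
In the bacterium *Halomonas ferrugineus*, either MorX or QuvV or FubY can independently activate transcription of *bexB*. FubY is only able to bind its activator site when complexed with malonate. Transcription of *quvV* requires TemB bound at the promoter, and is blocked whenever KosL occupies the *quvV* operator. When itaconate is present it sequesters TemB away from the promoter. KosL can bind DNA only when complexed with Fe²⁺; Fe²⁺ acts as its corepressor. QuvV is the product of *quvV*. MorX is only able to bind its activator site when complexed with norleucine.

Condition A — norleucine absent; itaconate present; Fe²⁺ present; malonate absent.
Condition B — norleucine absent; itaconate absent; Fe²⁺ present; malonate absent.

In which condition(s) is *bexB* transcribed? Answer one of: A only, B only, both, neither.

neither

Condition A:
Norleucine is absent, so MorX is inactive.
Itaconate is present, so TemB is inactive.
Fe²⁺ is present, so KosL is active.
With repressor KosL bound, *quvV* is not transcribed.
So QuvV is not produced.
Malonate is absent, so FubY is inactive.
No activator is available at the *bexB* promoter, so *bexB* is not transcribed.
→ *bexB* is OFF in A.
Condition B:
Norleucine is absent, so MorX is inactive.
Itaconate is absent, so TemB is active.
Fe²⁺ is present, so KosL is active.
With repressor KosL bound, *quvV* is not transcribed.
So QuvV is not produced.
Malonate is absent, so FubY is inactive.
No activator is available at the *bexB* promoter, so *bexB* is not transcribed.
→ *bexB* is OFF in B.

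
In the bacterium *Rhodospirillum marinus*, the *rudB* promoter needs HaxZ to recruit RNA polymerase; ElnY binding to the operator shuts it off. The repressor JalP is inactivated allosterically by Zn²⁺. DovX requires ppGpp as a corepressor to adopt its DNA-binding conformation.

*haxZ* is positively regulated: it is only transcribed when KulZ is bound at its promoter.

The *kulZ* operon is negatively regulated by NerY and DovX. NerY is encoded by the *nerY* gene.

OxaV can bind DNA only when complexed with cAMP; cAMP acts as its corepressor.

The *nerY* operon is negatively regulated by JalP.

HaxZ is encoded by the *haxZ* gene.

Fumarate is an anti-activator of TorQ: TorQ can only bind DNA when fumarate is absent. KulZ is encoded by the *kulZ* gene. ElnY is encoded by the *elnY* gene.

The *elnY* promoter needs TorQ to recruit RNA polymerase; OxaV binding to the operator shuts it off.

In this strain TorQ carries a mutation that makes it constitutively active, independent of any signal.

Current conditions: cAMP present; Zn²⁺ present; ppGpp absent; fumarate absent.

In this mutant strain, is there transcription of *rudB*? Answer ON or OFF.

OFF

Zn²⁺ is present, so JalP is inactive.
With no repressor bound, *nerY* is transcribed.
So NerY is produced and active.
ppGpp is absent, so DovX is inactive.
With repressor NerY bound, *kulZ* is not transcribed.
So KulZ is not produced.
Required activator KulZ is absent, so *haxZ* is not transcribed.
So HaxZ is not produced.
TorQ is constitutively active in this strain.
cAMP is present, so OxaV is active.
With repressor OxaV bound, *elnY* is not transcribed.
So ElnY is not produced.
Required activator HaxZ is absent, so *rudB* is not transcribed.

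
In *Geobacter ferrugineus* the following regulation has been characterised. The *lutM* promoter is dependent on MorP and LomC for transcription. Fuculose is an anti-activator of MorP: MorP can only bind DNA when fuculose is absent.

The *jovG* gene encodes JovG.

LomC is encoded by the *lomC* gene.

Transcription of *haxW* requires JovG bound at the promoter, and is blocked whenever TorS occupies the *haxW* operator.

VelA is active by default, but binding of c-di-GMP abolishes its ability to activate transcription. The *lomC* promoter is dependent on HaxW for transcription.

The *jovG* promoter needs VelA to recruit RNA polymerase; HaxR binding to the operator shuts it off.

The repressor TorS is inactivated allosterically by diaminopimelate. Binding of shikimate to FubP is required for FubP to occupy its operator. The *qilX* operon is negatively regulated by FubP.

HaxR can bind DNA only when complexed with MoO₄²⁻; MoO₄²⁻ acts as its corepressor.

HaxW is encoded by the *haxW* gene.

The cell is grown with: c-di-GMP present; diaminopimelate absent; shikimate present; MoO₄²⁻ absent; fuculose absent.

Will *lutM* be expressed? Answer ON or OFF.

OFF

Fuculose is absent, so MorP is active.
c-di-GMP is present, so VelA is inactive.
MoO₄²⁻ is absent, so HaxR is inactive.
Required activator VelA is absent, so *jovG* is not transcribed.
So JovG is not produced.
Diaminopimelate is absent, so TorS is active.
With repressor TorS bound, *haxW* is not transcribed.
So HaxW is not produced.
Required activator HaxW is absent, so *lomC* is not transcribed.
So LomC is not produced.
Required activator LomC is absent, so *lutM* is not transcribed.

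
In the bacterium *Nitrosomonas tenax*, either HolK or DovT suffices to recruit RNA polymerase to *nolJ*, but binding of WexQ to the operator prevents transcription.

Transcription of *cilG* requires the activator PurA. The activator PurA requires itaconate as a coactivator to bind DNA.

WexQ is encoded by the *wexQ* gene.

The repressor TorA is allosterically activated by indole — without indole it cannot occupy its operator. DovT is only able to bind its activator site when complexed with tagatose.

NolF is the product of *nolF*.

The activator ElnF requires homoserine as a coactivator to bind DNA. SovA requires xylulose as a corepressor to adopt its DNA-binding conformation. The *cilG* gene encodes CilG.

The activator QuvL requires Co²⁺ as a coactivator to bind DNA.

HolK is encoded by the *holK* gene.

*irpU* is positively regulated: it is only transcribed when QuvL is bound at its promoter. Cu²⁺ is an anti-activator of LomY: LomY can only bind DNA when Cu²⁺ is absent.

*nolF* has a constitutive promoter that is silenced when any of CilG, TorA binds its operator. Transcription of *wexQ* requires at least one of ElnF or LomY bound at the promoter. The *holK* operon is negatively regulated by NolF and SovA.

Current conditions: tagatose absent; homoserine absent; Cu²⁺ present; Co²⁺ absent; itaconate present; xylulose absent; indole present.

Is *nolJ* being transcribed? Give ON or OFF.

ON

Itaconate is present, so PurA is active.
No repressor is bound and PurA is active, so *cilG* is transcribed.
So CilG is produced and active.
Indole is present, so TorA is active.
With repressor CilG bound, *nolF* is not transcribed.
So NolF is not produced.
Xylulose is absent, so SovA is inactive.
With no repressor bound, *holK* is transcribed.
So HolK is produced and active.
Homoserine is absent, so ElnF is inactive.
Cu²⁺ is present, so LomY is inactive.
No activator is available at the *wexQ* promoter, so *wexQ* is not transcribed.
So WexQ is not produced.
Tagatose is absent, so DovT is inactive.
Activator HolK is present, so *nolJ* is transcribed.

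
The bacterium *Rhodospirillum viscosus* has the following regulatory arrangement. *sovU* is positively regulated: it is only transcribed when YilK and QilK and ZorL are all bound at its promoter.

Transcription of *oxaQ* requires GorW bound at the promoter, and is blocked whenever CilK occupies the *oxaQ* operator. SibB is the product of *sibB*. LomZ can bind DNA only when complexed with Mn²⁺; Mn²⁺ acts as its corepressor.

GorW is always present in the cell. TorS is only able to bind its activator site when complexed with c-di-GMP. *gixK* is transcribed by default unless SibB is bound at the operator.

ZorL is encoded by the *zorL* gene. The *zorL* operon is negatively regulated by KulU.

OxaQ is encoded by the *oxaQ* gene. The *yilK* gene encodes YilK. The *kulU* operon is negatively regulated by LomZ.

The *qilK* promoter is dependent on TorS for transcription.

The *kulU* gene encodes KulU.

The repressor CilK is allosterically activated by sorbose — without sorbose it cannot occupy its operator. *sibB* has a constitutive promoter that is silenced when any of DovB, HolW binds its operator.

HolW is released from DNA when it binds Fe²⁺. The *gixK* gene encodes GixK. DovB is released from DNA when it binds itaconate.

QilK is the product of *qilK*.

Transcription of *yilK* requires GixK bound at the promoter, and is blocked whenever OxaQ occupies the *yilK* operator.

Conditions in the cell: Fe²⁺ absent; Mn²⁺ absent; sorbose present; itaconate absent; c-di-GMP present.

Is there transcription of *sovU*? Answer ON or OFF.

GorW is produced constitutively and is active.
Sorbose is present, so CilK is active.
With repressor CilK bound, *oxaQ* is not transcribed.
So OxaQ is not produced.
Itaconate is absent, so DovB is active.
Fe²⁺ is absent, so HolW is active.
With repressor DovB bound, *sibB* is not transcribed.
So SibB is not produced.
With no repressor bound, *gixK* is transcribed.
So GixK is produced and active.
No repressor is bound and GixK is active, so *yilK* is transcribed.
So YilK is produced and active.
c-di-GMP is present, so TorS is active.
No repressor is bound and TorS is active, so *qilK* is transcribed.
So QilK is produced and active.
Mn²⁺ is absent, so LomZ is inactive.
With no repressor bound, *kulU* is transcribed.
So KulU is produced and active.
With repressor KulU bound, *zorL* is not transcribed.
So ZorL is not produced.
Required activator ZorL is absent, so *sovU* is not transcribed.

OFF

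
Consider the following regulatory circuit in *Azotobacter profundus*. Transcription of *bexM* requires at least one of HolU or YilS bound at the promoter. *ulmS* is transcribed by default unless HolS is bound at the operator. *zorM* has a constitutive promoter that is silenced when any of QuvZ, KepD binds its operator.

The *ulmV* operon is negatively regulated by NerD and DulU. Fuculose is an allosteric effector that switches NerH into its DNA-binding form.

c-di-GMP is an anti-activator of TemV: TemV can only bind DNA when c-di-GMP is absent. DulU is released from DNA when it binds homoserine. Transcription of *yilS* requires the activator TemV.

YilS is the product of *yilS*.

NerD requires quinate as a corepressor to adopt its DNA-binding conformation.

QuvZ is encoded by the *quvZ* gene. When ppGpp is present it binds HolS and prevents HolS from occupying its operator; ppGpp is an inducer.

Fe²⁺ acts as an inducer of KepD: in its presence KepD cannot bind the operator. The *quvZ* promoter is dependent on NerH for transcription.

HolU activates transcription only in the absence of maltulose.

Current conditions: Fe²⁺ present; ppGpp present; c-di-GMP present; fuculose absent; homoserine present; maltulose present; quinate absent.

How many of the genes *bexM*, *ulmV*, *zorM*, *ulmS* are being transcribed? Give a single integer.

3

Maltulose is present, so HolU is inactive.
c-di-GMP is present, so TemV is inactive.
Required activator TemV is absent, so *yilS* is not transcribed.
So YilS is not produced.
No activator is available at the *bexM* promoter, so *bexM* is not transcribed.
→ *bexM* is OFF.
Quinate is absent, so NerD is inactive.
Homoserine is present, so DulU is inactive.
With no repressor bound, *ulmV* is transcribed.
→ *ulmV* is ON.
Fuculose is absent, so NerH is inactive.
Required activator NerH is absent, so *quvZ* is not transcribed.
So QuvZ is not produced.
Fe²⁺ is present, so KepD is inactive.
With no repressor bound, *zorM* is transcribed.
→ *zorM* is ON.
ppGpp is present, so HolS is inactive.
With no repressor bound, *ulmS* is transcribed.
→ *ulmS* is ON.
3 of the 4 genes are transcribed.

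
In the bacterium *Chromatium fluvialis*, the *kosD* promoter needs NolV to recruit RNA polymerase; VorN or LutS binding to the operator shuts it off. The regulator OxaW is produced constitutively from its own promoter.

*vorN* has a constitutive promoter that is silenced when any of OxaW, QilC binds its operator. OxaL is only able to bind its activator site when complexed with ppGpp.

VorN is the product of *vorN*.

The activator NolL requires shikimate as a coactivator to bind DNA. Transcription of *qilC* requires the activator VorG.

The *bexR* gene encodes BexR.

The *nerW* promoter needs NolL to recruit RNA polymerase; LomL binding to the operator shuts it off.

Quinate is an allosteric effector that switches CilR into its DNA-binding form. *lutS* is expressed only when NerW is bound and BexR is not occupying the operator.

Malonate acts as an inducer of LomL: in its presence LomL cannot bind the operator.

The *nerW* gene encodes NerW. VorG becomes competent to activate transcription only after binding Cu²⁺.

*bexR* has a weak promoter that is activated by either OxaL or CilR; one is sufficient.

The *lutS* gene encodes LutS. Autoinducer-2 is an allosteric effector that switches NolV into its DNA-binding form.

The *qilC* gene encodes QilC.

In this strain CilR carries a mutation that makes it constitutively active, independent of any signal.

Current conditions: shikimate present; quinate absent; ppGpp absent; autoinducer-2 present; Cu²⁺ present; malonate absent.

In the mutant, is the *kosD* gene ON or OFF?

Autoinducer-2 is present, so NolV is active.
OxaW is produced constitutively and is active.
Cu²⁺ is present, so VorG is active.
No repressor is bound and VorG is active, so *qilC* is transcribed.
So QilC is produced and active.
With repressor OxaW bound, *vorN* is not transcribed.
So VorN is not produced.
ppGpp is absent, so OxaL is inactive.
CilR is constitutively active in this strain.
Activator CilR is present, so *bexR* is transcribed.
So BexR is produced and active.
Malonate is absent, so LomL is active.
Shikimate is present, so NolL is active.
With repressor LomL bound, *nerW* is not transcribed.
So NerW is not produced.
With repressor BexR bound, *lutS* is not transcribed.
So LutS is not produced.
No repressor is bound and NolV is active, so *kosD* is transcribed.

ON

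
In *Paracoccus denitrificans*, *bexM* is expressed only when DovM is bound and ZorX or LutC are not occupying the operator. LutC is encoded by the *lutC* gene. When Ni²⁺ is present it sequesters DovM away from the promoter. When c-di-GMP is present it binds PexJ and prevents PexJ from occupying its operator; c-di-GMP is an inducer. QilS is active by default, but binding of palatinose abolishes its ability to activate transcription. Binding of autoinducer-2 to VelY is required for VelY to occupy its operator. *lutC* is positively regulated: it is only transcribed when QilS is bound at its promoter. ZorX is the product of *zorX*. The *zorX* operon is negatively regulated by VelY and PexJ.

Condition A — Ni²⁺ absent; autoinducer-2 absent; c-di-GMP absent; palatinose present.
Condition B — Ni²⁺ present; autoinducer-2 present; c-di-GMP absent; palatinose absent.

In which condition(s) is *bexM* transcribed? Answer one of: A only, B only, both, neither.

A only

Condition A:
Ni²⁺ is absent, so DovM is active.
Autoinducer-2 is absent, so VelY is inactive.
c-di-GMP is absent, so PexJ is active.
With repressor PexJ bound, *zorX* is not transcribed.
So ZorX is not produced.
Palatinose is present, so QilS is inactive.
Required activator QilS is absent, so *lutC* is not transcribed.
So LutC is not produced.
No repressor is bound and DovM is active, so *bexM* is transcribed.
→ *bexM* is ON in A.
Condition B:
Ni²⁺ is present, so DovM is inactive.
Autoinducer-2 is present, so VelY is active.
c-di-GMP is absent, so PexJ is active.
With repressor VelY bound, *zorX* is not transcribed.
So ZorX is not produced.
Palatinose is absent, so QilS is active.
No repressor is bound and QilS is active, so *lutC* is transcribed.
So LutC is produced and active.
With repressor LutC bound, *bexM* is not transcribed.
→ *bexM* is OFF in B.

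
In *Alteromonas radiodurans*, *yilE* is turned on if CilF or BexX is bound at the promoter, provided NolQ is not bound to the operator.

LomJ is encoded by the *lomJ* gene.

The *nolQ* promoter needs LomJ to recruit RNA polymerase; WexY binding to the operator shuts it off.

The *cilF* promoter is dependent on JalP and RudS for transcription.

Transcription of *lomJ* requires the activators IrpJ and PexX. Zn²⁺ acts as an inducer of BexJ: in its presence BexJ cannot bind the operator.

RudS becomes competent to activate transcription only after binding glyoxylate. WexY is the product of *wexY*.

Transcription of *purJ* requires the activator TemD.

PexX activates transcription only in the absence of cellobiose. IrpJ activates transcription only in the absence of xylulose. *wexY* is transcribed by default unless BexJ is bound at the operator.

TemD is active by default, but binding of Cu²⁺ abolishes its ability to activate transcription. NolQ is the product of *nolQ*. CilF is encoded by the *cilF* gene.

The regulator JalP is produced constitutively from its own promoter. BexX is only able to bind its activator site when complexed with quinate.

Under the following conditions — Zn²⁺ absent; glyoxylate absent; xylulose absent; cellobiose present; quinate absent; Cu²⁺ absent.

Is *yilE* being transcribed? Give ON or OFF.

Xylulose is absent, so IrpJ is active.
Cellobiose is present, so PexX is inactive.
Required activator PexX is absent, so *lomJ* is not transcribed.
So LomJ is not produced.
Zn²⁺ is absent, so BexJ is active.
With repressor BexJ bound, *wexY* is not transcribed.
So WexY is not produced.
Required activator LomJ is absent, so *nolQ* is not transcribed.
So NolQ is not produced.
JalP is produced constitutively and is active.
Glyoxylate is absent, so RudS is inactive.
Required activator RudS is absent, so *cilF* is not transcribed.
So CilF is not produced.
Quinate is absent, so BexX is inactive.
No activator is available at the *yilE* promoter, so *yilE* is not transcribed.

OFF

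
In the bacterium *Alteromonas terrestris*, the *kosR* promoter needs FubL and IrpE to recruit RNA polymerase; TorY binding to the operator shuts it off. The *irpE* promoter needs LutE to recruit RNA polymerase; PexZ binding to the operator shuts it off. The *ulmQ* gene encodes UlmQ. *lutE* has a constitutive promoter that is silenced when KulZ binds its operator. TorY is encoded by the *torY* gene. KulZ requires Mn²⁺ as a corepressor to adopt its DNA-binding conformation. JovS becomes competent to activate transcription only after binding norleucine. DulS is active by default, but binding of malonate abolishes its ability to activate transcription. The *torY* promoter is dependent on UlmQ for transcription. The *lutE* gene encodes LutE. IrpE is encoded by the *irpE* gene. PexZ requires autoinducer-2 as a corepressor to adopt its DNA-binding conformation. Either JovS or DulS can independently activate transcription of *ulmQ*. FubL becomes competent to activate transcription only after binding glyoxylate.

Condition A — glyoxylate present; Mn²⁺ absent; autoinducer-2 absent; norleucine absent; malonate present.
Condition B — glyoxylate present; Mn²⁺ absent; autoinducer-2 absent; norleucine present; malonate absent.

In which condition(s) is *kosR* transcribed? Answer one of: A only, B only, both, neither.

A only

Condition A:
Glyoxylate is present, so FubL is active.
Mn²⁺ is absent, so KulZ is inactive.
With no repressor bound, *lutE* is transcribed.
So LutE is produced and active.
Autoinducer-2 is absent, so PexZ is inactive.
No repressor is bound and LutE is active, so *irpE* is transcribed.
So IrpE is produced and active.
Norleucine is absent, so JovS is inactive.
Malonate is present, so DulS is inactive.
No activator is available at the *ulmQ* promoter, so *ulmQ* is not transcribed.
So UlmQ is not produced.
Required activator UlmQ is absent, so *torY* is not transcribed.
So TorY is not produced.
No repressor is bound and FubL and IrpE are active, so *kosR* is transcribed.
→ *kosR* is ON in A.
Condition B:
Glyoxylate is present, so FubL is active.
Mn²⁺ is absent, so KulZ is inactive.
With no repressor bound, *lutE* is transcribed.
So LutE is produced and active.
Autoinducer-2 is absent, so PexZ is inactive.
No repressor is bound and LutE is active, so *irpE* is transcribed.
So IrpE is produced and active.
Norleucine is present, so JovS is active.
Malonate is absent, so DulS is active.
Activator JovS is present, so *ulmQ* is transcribed.
So UlmQ is produced and active.
No repressor is bound and UlmQ is active, so *torY* is transcribed.
So TorY is produced and active.
With repressor TorY bound, *kosR* is not transcribed.
→ *kosR* is OFF in B.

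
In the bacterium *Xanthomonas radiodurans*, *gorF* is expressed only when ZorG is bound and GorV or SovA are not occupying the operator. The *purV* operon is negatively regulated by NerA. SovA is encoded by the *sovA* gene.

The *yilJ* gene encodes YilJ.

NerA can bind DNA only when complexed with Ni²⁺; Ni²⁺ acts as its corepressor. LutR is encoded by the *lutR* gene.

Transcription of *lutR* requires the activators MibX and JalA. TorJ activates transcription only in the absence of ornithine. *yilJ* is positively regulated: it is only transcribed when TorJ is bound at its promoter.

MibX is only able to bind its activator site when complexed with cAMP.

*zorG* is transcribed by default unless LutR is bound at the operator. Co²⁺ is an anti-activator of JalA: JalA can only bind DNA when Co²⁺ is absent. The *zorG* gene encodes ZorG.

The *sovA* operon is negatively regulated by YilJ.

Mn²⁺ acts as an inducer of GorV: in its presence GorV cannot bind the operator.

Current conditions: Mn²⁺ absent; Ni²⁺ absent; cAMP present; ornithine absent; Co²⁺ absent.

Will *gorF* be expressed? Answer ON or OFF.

cAMP is present, so MibX is active.
Co²⁺ is absent, so JalA is active.
No repressor is bound and MibX and JalA are active, so *lutR* is transcribed.
So LutR is produced and active.
With repressor LutR bound, *zorG* is not transcribed.
So ZorG is not produced.
Mn²⁺ is absent, so GorV is active.
Ornithine is absent, so TorJ is active.
No repressor is bound and TorJ is active, so *yilJ* is transcribed.
So YilJ is produced and active.
With repressor YilJ bound, *sovA* is not transcribed.
So SovA is not produced.
With repressor GorV bound, *gorF* is not transcribed.

OFF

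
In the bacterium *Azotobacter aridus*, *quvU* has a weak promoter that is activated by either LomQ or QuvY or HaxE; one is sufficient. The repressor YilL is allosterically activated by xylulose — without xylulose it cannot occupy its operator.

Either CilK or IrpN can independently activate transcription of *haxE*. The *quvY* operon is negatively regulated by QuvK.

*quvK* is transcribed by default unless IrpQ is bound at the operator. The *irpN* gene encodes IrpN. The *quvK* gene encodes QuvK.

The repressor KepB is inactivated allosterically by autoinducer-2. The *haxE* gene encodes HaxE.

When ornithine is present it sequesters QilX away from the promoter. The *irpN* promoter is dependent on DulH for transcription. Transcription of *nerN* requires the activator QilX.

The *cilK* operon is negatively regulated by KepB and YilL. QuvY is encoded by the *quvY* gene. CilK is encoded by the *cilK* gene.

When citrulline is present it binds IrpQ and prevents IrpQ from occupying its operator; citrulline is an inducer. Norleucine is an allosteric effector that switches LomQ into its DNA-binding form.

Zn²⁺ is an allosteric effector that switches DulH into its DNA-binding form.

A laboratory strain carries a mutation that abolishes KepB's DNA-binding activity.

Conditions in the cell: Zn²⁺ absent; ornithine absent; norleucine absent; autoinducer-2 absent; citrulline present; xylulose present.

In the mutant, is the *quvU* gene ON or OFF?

OFF

Norleucine is absent, so LomQ is inactive.
Citrulline is present, so IrpQ is inactive.
With no repressor bound, *quvK* is transcribed.
So QuvK is produced and active.
With repressor QuvK bound, *quvY* is not transcribed.
So QuvY is not produced.
KepB is non-functional in this strain, so it has no effect.
Xylulose is present, so YilL is active.
With repressor YilL bound, *cilK* is not transcribed.
So CilK is not produced.
Zn²⁺ is absent, so DulH is inactive.
Required activator DulH is absent, so *irpN* is not transcribed.
So IrpN is not produced.
No activator is available at the *haxE* promoter, so *haxE* is not transcribed.
So HaxE is not produced.
No activator is available at the *quvU* promoter, so *quvU* is not transcribed.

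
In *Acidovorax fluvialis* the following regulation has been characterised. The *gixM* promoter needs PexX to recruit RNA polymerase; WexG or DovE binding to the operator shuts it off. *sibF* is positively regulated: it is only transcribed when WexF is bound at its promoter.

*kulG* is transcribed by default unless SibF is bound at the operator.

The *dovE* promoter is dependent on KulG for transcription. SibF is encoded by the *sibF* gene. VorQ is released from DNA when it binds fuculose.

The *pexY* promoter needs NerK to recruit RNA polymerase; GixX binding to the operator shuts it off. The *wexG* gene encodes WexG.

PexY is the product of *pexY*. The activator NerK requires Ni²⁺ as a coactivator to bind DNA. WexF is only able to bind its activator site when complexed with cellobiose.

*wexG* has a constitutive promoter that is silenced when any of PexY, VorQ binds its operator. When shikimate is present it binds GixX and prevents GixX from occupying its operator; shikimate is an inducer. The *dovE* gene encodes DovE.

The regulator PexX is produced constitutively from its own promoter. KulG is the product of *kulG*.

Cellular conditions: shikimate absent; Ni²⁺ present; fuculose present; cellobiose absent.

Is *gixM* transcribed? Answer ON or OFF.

OFF

PexX is produced constitutively and is active.
Ni²⁺ is present, so NerK is active.
Shikimate is absent, so GixX is active.
With repressor GixX bound, *pexY* is not transcribed.
So PexY is not produced.
Fuculose is present, so VorQ is inactive.
With no repressor bound, *wexG* is transcribed.
So WexG is produced and active.
Cellobiose is absent, so WexF is inactive.
Required activator WexF is absent, so *sibF* is not transcribed.
So SibF is not produced.
With no repressor bound, *kulG* is transcribed.
So KulG is produced and active.
No repressor is bound and KulG is active, so *dovE* is transcribed.
So DovE is produced and active.
With repressor WexG bound, *gixM* is not transcribed.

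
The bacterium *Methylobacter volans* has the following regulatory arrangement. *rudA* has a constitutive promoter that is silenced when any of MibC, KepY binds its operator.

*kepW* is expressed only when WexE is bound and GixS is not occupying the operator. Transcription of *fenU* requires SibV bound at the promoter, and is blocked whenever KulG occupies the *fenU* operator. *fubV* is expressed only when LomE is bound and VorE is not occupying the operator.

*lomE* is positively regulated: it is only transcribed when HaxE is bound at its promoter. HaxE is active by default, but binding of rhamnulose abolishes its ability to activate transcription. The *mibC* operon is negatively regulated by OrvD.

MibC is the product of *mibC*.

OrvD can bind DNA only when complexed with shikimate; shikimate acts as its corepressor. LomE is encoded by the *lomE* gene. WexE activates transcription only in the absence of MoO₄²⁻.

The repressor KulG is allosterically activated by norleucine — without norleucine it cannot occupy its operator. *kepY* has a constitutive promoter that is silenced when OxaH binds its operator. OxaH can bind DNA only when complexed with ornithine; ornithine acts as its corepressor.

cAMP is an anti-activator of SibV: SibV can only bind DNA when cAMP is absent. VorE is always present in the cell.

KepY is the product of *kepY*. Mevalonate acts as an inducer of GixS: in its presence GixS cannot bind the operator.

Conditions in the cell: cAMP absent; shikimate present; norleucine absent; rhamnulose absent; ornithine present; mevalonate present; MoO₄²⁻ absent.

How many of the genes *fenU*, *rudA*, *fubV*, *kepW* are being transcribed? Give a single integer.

3

cAMP is absent, so SibV is active.
Norleucine is absent, so KulG is inactive.
No repressor is bound and SibV is active, so *fenU* is transcribed.
→ *fenU* is ON.
Shikimate is present, so OrvD is active.
With repressor OrvD bound, *mibC* is not transcribed.
So MibC is not produced.
Ornithine is present, so OxaH is active.
With repressor OxaH bound, *kepY* is not transcribed.
So KepY is not produced.
With no repressor bound, *rudA* is transcribed.
→ *rudA* is ON.
VorE is produced constitutively and is active.
Rhamnulose is absent, so HaxE is active.
No repressor is bound and HaxE is active, so *lomE* is transcribed.
So LomE is produced and active.
With repressor VorE bound, *fubV* is not transcribed.
→ *fubV* is OFF.
Mevalonate is present, so GixS is inactive.
MoO₄²⁻ is absent, so WexE is active.
No repressor is bound and WexE is active, so *kepW* is transcribed.
→ *kepW* is ON.
3 of the 4 genes are transcribed.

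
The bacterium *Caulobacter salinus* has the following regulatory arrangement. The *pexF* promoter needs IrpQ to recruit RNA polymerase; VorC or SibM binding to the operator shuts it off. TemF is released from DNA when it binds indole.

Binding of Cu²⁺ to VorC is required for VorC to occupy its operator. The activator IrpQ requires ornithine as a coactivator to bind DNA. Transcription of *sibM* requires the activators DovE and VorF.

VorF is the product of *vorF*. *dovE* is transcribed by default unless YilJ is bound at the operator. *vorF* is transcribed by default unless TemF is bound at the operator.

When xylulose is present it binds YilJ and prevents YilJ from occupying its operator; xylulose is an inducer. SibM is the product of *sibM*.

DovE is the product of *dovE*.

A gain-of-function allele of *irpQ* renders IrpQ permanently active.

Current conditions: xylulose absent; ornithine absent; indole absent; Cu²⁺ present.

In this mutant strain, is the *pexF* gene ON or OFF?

Cu²⁺ is present, so VorC is active.
Xylulose is absent, so YilJ is active.
With repressor YilJ bound, *dovE* is not transcribed.
So DovE is not produced.
Indole is absent, so TemF is active.
With repressor TemF bound, *vorF* is not transcribed.
So VorF is not produced.
Required activator DovE is absent, so *sibM* is not transcribed.
So SibM is not produced.
IrpQ is constitutively active in this strain.
With repressor VorC bound, *pexF* is not transcribed.

OFF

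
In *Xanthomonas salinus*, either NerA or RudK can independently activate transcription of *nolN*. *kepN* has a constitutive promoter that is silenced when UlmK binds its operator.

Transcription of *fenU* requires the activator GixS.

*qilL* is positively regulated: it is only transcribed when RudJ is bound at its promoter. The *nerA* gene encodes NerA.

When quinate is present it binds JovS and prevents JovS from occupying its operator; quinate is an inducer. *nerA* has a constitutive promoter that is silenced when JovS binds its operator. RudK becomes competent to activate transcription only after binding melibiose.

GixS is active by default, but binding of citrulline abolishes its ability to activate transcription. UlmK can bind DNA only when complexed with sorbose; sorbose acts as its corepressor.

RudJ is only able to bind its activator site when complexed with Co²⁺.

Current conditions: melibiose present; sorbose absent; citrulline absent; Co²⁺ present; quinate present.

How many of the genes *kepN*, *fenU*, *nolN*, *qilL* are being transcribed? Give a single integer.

Sorbose is absent, so UlmK is inactive.
With no repressor bound, *kepN* is transcribed.
→ *kepN* is ON.
Citrulline is absent, so GixS is active.
No repressor is bound and GixS is active, so *fenU* is transcribed.
→ *fenU* is ON.
Quinate is present, so JovS is inactive.
With no repressor bound, *nerA* is transcribed.
So NerA is produced and active.
Melibiose is present, so RudK is active.
Activator NerA is present, so *nolN* is transcribed.
→ *nolN* is ON.
Co²⁺ is present, so RudJ is active.
No repressor is bound and RudJ is active, so *qilL* is transcribed.
→ *qilL* is ON.
4 of the 4 genes are transcribed.

4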